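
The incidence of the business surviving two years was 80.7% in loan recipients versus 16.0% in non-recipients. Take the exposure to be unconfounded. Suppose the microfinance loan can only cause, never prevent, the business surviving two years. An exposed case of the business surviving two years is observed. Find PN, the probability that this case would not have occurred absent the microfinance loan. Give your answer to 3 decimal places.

p₁ = 0.807, p₀ = 0.16.
Under exogeneity and monotonicity, PN = (p₁ − p₀) / p₁.
PN = (0.807 − 0.16) / 0.807 = 0.647 / 0.807 ≈ 0.8017

PN ≈ 0.802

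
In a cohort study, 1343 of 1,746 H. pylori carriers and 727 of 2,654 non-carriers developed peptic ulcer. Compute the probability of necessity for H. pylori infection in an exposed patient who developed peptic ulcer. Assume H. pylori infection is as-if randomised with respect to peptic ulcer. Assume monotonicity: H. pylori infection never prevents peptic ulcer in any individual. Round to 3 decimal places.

p₁ = P(outcome | exposed) = 1343/1746 = 0.76919
p₀ = P(outcome | unexposed) = 727/2654 = 0.27393
Under exogeneity and monotonicity, PN = (p₁ − p₀) / p₁.
PN = (0.76919 − 0.27393) / 0.76919 = 0.49526 / 0.76919 ≈ 0.6439

PN ≈ 0.644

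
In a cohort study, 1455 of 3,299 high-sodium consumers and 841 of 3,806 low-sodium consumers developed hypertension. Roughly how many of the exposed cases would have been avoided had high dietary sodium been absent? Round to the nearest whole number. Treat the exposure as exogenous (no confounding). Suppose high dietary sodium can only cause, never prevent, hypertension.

about 726 cases

p₁ = P(outcome | exposed) = 1455/3299 = 0.44104
p₀ = P(outcome | unexposed) = 841/3806 = 0.22097
PN = (p₁ − p₀)/p₁ = (0.44104 − 0.22097) / 0.44104 ≈ 0.49899.
Attributable cases ≈ PN × (exposed cases) = 0.49899 × 1455 ≈ 726.03.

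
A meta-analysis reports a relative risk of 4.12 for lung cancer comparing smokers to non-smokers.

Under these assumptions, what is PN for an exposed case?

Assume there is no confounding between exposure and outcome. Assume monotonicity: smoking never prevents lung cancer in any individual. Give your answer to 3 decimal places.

Under exogeneity and monotonicity, PN = (RR − 1) / RR = 1 − 1/RR.
PN = (4.12 − 1) / 4.12 = 3.12 / 4.12 ≈ 0.7573

PN ≈ 0.757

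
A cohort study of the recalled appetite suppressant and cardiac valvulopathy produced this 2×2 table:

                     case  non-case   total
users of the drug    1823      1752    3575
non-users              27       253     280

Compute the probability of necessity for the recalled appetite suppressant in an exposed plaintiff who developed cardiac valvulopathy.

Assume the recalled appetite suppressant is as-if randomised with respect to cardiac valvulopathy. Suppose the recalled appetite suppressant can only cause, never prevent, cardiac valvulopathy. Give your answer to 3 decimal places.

PN ≈ 0.811

p₁ = P(outcome | exposed) = 1823/3575 = 0.50993
p₀ = P(outcome | unexposed) = 27/280 = 0.096429
Under exogeneity and monotonicity, PN = (p₁ − p₀)/p₁.
PN = (0.50993 − 0.096429) / 0.50993 ≈ 0.8109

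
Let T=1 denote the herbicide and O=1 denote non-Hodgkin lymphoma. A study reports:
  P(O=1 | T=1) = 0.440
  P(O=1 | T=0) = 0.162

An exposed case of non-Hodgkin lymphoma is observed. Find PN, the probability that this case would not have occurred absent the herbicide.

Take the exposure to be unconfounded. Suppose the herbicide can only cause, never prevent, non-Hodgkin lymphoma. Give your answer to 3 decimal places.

PN ≈ 0.632

Let p₁ = 0.44, p₀ = 0.162.
Under exogeneity and monotonicity, PN = (p₁ − p₀) / p₁.
PN = (0.44 − 0.162) / 0.44 = 0.278 / 0.44 ≈ 0.6318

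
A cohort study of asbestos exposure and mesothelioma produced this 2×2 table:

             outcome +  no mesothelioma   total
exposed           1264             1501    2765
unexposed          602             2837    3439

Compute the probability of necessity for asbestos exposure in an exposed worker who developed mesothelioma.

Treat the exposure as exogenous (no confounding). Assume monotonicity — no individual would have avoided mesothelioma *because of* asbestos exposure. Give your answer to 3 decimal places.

p₁ = P(outcome | exposed) = 1264/2765 = 0.45714
p₀ = P(outcome | unexposed) = 602/3439 = 0.17505
Under exogeneity and monotonicity, PN = (p₁ − p₀) / p₁.
PN = (0.45714 − 0.17505) / 0.45714 = 0.28209 / 0.45714 ≈ 0.6171

PN ≈ 0.617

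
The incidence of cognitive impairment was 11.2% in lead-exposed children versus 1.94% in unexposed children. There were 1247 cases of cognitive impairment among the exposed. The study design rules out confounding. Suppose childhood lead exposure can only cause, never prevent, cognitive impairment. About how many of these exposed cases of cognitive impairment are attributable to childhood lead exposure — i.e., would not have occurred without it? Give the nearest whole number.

about 1031 cases

p₁ = 0.112, p₀ = 0.0194.
PN = (p₁ − p₀)/p₁ = (0.112 − 0.0194) / 0.112 ≈ 0.82679.
Attributable cases ≈ PN × (exposed cases) = 0.82679 × 1247 ≈ 1031.00.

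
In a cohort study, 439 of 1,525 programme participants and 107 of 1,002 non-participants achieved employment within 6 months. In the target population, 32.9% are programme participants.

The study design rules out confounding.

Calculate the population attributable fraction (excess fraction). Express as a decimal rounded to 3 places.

PAF ≈ 0.358

p₁ = P(outcome | exposed) = 439/1525 = 0.28787
p₀ = P(outcome | unexposed) = 107/1002 = 0.10679
Overall risk P(Y=1) = π·p₁ + (1−π)·p₀ = 0.329×0.28787 + 0.671×0.10679 = 0.16636.
Under exogeneity, PAF = [P(Y=1) − p₀] / P(Y=1).
PAF = (0.16636 − 0.10679) / 0.16636 ≈ 0.3581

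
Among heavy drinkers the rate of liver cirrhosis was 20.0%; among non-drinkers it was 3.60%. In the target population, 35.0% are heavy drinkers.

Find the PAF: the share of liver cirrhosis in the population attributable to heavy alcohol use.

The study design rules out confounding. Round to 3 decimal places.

PAF ≈ 0.615

p₁ = 0.2, p₀ = 0.036.
Overall risk P(Y=1) = π·p₁ + (1−π)·p₀ = 0.35×0.2 + 0.65×0.036 = 0.0934.
Under exogeneity, PAF = [P(Y=1) − p₀] / P(Y=1).
PAF = (0.0934 − 0.036) / 0.0934 ≈ 0.6146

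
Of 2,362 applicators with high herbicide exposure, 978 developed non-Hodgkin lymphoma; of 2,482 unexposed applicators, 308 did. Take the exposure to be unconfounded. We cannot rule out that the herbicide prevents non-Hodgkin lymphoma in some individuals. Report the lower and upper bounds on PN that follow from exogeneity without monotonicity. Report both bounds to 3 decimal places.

0.700 ≤ PN ≤ 1.000

p₁ = P(outcome | exposed) = 978/2362 = 0.41406
p₀ = P(outcome | unexposed) = 308/2482 = 0.12409
Under exogeneity alone the bounds on PN are max{0,(p₁−p₀)/p₁} ≤ PN ≤ min{1,(1−p₀)/p₁}.
  lower = (p₁ − p₀)/p₁ = 0.28996 / 0.41406 ≈ 0.7003
  upper = min{1, (1 − p₀)/p₁} = 0.87591 / 0.41406 ≈ 2.1154 → capped at 1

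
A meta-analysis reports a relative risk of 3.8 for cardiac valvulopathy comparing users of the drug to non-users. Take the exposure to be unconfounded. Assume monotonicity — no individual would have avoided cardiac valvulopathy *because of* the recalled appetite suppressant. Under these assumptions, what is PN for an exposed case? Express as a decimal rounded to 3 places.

Under exogeneity and monotonicity, PN = (RR − 1) / RR = 1 − 1/RR.
PN = (3.8 − 1) / 3.8 = 2.8 / 3.8 ≈ 0.7368

PN ≈ 0.737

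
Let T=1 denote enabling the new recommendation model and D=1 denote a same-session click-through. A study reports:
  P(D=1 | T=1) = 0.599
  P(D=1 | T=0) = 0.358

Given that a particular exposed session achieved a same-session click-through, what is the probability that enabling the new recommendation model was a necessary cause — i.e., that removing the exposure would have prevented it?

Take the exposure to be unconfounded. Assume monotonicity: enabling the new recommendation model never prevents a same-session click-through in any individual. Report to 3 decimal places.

PN ≈ 0.402

Let p₁ = 0.599, p₀ = 0.358.
Under exogeneity and monotonicity, PN = (p₁ − p₀) / p₁.
PN = (0.599 − 0.358) / 0.599 = 0.241 / 0.599 ≈ 0.4023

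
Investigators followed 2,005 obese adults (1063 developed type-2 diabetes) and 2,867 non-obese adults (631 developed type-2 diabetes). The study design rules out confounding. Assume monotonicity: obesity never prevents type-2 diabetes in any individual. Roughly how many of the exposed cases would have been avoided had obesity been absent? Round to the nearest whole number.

p₁ = P(outcome | exposed) = 1063/2005 = 0.53017
p₀ = P(outcome | unexposed) = 631/2867 = 0.22009
PN = (p₁ − p₀)/p₁ = (0.53017 − 0.22009) / 0.53017 ≈ 0.58487.
Attributable cases ≈ PN × (exposed cases) = 0.58487 × 1063 ≈ 621.72.

about 622 cases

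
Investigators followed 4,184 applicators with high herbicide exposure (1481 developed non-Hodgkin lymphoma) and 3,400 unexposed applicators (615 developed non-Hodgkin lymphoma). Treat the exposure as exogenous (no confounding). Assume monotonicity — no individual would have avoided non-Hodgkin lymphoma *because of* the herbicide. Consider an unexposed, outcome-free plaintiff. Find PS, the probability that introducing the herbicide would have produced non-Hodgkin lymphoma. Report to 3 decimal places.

PS ≈ 0.211

p₁ = P(outcome | exposed) = 1481/4184 = 0.35397
p₀ = P(outcome | unexposed) = 615/3400 = 0.18088
Under exogeneity and monotonicity, PS = (p₁ − p₀) / (1 − p₀).
PS = (0.35397 − 0.18088) / (1 − 0.18088) = 0.17309 / 0.81912 ≈ 0.2113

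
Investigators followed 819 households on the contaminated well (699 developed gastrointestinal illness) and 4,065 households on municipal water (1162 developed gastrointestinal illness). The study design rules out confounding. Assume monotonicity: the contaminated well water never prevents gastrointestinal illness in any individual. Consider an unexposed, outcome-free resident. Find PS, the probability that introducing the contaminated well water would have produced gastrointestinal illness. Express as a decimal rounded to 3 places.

PS ≈ 0.795

p₁ = P(outcome | exposed) = 699/819 = 0.85348
p₀ = P(outcome | unexposed) = 1162/4065 = 0.28585
Under exogeneity and monotonicity, PS = (p₁ − p₀) / (1 − p₀).
PS = (0.85348 − 0.28585) / (1 − 0.28585) = 0.56762 / 0.71415 ≈ 0.7948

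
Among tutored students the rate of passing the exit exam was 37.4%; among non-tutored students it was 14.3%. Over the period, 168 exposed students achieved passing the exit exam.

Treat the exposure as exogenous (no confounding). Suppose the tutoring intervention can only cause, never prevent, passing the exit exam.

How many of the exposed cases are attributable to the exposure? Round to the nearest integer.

p₁ = 0.374, p₀ = 0.143.
PN = (p₁ − p₀)/p₁ = (0.374 − 0.143) / 0.374 ≈ 0.61765.
Attributable cases ≈ PN × (exposed cases) = 0.61765 × 168 ≈ 103.76.

about 104 cases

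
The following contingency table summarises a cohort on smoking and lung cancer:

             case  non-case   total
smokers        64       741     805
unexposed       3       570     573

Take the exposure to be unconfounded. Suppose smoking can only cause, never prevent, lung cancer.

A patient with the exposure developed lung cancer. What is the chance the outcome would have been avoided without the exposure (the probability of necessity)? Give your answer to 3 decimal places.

p₁ = P(outcome | exposed) = 64/805 = 0.079503
p₀ = P(outcome | unexposed) = 3/573 = 0.0052356
Under exogeneity and monotonicity, PN = (p₁ − p₀)/p₁.
PN = (0.079503 − 0.0052356) / 0.079503 ≈ 0.9341

PN ≈ 0.934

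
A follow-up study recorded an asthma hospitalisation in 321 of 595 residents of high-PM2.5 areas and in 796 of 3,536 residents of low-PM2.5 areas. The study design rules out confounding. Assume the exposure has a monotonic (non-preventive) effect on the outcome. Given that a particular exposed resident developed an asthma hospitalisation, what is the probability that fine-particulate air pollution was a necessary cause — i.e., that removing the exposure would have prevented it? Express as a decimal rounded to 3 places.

p₁ = P(outcome | exposed) = 321/595 = 0.5395
p₀ = P(outcome | unexposed) = 796/3536 = 0.22511
Under exogeneity and monotonicity, PN = (p₁ − p₀) / p₁.
PN = (0.5395 − 0.22511) / 0.5395 = 0.31438 / 0.5395 ≈ 0.5827

PN ≈ 0.583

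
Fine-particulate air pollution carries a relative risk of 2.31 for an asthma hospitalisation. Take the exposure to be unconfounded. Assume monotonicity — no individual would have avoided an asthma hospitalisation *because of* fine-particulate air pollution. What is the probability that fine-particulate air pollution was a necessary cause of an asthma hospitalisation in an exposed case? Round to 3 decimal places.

PN ≈ 0.567

Under exogeneity and monotonicity, PN = (RR − 1) / RR = 1 − 1/RR.
PN = (2.31 − 1) / 2.31 = 1.31 / 2.31 ≈ 0.5671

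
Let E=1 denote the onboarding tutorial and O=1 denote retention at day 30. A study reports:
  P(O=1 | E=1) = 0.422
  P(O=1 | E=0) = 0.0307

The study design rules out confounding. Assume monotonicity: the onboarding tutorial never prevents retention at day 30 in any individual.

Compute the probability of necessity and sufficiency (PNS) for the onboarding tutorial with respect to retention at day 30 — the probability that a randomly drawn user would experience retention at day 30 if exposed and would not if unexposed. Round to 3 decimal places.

Let p₁ = 0.422, p₀ = 0.0307.
Under exogeneity and monotonicity, PNS = p₁ − p₀.
PNS = 0.422 − 0.0307 = 0.3913

PNS ≈ 0.391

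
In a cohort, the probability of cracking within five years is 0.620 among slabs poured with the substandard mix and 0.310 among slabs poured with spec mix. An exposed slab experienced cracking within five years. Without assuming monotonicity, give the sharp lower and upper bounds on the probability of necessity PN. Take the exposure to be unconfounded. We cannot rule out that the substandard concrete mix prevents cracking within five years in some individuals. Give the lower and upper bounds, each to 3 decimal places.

0.500 ≤ PN ≤ 1.000

Let p₁ = 0.62, p₀ = 0.31.
Under exogeneity alone the bounds on PN are max{0,(p₁−p₀)/p₁} ≤ PN ≤ min{1,(1−p₀)/p₁}.
  lower = (p₁ − p₀)/p₁ = 0.31 / 0.62 ≈ 0.5000
  upper = min{1, (1 − p₀)/p₁} = 0.69 / 0.62 ≈ 1.1129 → capped at 1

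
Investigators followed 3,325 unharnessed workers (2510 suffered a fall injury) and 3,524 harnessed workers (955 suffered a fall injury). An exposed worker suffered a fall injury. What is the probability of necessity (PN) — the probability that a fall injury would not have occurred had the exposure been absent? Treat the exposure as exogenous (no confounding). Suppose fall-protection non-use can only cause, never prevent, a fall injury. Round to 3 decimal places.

PN ≈ 0.641

p₁ = P(outcome | exposed) = 2510/3325 = 0.75489
p₀ = P(outcome | unexposed) = 955/3524 = 0.271
Under exogeneity and monotonicity, PN = (p₁ − p₀) / p₁.
PN = (0.75489 − 0.271) / 0.75489 = 0.48389 / 0.75489 ≈ 0.6410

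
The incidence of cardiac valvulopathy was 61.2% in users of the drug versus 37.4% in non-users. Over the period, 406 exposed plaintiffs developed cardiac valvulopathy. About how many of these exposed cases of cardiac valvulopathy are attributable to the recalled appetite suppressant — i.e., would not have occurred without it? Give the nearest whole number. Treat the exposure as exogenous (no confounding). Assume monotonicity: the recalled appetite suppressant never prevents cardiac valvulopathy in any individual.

p₁ = 0.612, p₀ = 0.374.
PN = (p₁ − p₀)/p₁ = (0.612 − 0.374) / 0.612 ≈ 0.38889.
Attributable cases ≈ PN × (exposed cases) = 0.38889 × 406 ≈ 157.89.

about 158 cases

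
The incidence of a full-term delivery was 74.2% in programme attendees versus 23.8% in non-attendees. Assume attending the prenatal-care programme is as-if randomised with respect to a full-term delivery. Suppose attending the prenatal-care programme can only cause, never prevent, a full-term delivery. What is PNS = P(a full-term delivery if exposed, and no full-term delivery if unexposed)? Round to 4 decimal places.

p₁ = 0.742, p₀ = 0.238.
Under exogeneity and monotonicity, PNS = p₁ − p₀.
PNS = 0.742 − 0.238 = 0.504

PNS ≈ 0.5040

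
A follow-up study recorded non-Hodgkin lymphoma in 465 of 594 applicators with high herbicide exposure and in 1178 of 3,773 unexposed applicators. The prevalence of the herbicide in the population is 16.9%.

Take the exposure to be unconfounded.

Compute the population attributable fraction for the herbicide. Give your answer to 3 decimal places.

p₁ = P(outcome | exposed) = 465/594 = 0.78283
p₀ = P(outcome | unexposed) = 1178/3773 = 0.31222
Overall risk P(Y=1) = π·p₁ + (1−π)·p₀ = 0.169×0.78283 + 0.831×0.31222 = 0.39175.
Under exogeneity, PAF = [P(Y=1) − p₀] / P(Y=1).
PAF = (0.39175 − 0.31222) / 0.39175 ≈ 0.2030

PAF ≈ 0.203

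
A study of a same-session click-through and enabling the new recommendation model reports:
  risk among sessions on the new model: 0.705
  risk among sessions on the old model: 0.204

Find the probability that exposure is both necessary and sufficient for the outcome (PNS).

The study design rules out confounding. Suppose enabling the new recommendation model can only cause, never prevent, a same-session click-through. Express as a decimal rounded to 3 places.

Let p₁ = 0.705, p₀ = 0.204.
Under exogeneity and monotonicity, PNS = p₁ − p₀.
PNS = 0.705 − 0.204 = 0.501

PNS ≈ 0.501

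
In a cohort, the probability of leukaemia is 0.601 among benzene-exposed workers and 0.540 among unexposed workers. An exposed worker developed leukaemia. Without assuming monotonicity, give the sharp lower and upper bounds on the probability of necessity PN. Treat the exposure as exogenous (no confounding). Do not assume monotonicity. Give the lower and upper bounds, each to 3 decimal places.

0.101 ≤ PN ≤ 0.765

Let p₁ = 0.601, p₀ = 0.54.
Under exogeneity alone the bounds on PN are max{0,(p₁−p₀)/p₁} ≤ PN ≤ min{1,(1−p₀)/p₁}.
  lower = (p₁ − p₀)/p₁ = 0.061 / 0.601 ≈ 0.1015
  upper = min{1, (1 − p₀)/p₁} = 0.46 / 0.601 ≈ 0.7654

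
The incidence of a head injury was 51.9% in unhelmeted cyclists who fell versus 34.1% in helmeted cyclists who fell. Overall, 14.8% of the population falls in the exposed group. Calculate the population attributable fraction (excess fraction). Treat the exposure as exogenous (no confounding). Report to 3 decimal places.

p₁ = 0.519, p₀ = 0.341.
Overall risk P(Y=1) = π·p₁ + (1−π)·p₀ = 0.148×0.519 + 0.852×0.341 = 0.36734.
Under exogeneity, PAF = [P(Y=1) − p₀] / P(Y=1).
PAF = (0.36734 − 0.341) / 0.36734 ≈ 0.0717

PAF ≈ 0.072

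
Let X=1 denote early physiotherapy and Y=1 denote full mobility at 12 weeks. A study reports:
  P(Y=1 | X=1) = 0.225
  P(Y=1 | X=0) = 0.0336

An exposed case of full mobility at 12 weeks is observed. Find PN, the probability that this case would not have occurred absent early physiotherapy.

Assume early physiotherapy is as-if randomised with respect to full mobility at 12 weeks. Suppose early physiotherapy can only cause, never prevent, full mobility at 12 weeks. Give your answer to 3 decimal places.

Let p₁ = 0.225, p₀ = 0.0336.
Under exogeneity and monotonicity, PN = (p₁ − p₀) / p₁.
PN = (0.225 − 0.0336) / 0.225 = 0.1914 / 0.225 ≈ 0.8507

PN ≈ 0.851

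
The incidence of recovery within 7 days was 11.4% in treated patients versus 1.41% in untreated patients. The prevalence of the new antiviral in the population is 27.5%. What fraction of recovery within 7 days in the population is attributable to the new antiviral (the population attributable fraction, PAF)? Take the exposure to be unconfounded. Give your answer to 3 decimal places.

p₁ = 0.114, p₀ = 0.0141.
Overall risk P(Y=1) = π·p₁ + (1−π)·p₀ = 0.275×0.114 + 0.725×0.0141 = 0.041572.
Under exogeneity, PAF = [P(Y=1) − p₀] / P(Y=1).
PAF = (0.041572 − 0.0141) / 0.041572 ≈ 0.6608

PAF ≈ 0.661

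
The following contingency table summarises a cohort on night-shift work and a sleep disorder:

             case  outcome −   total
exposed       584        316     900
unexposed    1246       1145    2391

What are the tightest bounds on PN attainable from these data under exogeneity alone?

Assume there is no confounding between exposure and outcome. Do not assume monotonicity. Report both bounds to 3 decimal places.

p₁ = P(outcome | exposed) = 584/900 = 0.64889
p₀ = P(outcome | unexposed) = 1246/2391 = 0.52112
Under exogeneity alone the bounds on PN are max{0,(p₁−p₀)/p₁} ≤ PN ≤ min{1,(1−p₀)/p₁}.
  lower = (p₁ − p₀)/p₁ = 0.12777 / 0.64889 ≈ 0.1969
  upper = min{1, (1 − p₀)/p₁} = 0.47888 / 0.64889 ≈ 0.7380

0.197 ≤ PN ≤ 0.738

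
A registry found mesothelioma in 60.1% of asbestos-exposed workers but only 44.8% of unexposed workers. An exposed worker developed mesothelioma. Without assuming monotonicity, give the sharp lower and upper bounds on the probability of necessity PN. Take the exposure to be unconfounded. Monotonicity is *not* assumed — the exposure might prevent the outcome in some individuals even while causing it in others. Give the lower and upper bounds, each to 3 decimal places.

0.255 ≤ PN ≤ 0.918

p₁ = 0.601, p₀ = 0.448.
Under exogeneity alone the bounds on PN are max{0,(p₁−p₀)/p₁} ≤ PN ≤ min{1,(1−p₀)/p₁}.
  lower = (p₁ − p₀)/p₁ = 0.153 / 0.601 ≈ 0.2546
  upper = min{1, (1 − p₀)/p₁} = 0.552 / 0.601 ≈ 0.9185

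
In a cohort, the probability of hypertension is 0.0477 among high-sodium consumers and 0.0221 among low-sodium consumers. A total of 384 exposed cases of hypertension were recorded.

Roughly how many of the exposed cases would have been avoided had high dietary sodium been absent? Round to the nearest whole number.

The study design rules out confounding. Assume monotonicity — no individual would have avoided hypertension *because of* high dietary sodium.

Let p₁ = 0.0477, p₀ = 0.0221.
PN = (p₁ − p₀)/p₁ = (0.0477 − 0.0221) / 0.0477 ≈ 0.53669.
Attributable cases ≈ PN × (exposed cases) = 0.53669 × 384 ≈ 206.09.

about 206 cases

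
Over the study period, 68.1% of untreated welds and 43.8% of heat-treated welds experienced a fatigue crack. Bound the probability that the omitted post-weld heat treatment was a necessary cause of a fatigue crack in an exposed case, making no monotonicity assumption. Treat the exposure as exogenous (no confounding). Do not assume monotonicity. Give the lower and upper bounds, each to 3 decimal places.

p₁ = 0.681, p₀ = 0.438.
Under exogeneity alone the bounds on PN are max{0,(p₁−p₀)/p₁} ≤ PN ≤ min{1,(1−p₀)/p₁}.
  lower = (p₁ − p₀)/p₁ = 0.243 / 0.681 ≈ 0.3568
  upper = min{1, (1 − p₀)/p₁} = 0.562 / 0.681 ≈ 0.8253

0.357 ≤ PN ≤ 0.825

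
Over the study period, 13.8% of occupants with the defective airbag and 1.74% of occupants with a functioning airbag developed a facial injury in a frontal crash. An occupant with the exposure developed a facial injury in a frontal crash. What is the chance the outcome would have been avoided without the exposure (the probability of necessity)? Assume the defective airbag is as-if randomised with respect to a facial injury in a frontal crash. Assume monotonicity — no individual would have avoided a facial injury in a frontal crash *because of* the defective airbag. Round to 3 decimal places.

PN ≈ 0.874

p₁ = 0.138, p₀ = 0.0174.
Under exogeneity and monotonicity, PN = (p₁ − p₀) / p₁.
PN = (0.138 − 0.0174) / 0.138 = 0.1206 / 0.138 ≈ 0.8739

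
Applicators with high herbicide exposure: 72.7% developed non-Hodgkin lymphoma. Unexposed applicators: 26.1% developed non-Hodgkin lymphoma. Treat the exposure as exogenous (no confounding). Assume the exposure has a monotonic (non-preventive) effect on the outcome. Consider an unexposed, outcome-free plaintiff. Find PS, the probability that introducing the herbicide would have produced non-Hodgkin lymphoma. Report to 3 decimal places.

PS ≈ 0.631

p₁ = 0.727, p₀ = 0.261.
Under exogeneity and monotonicity, PS = (p₁ − p₀) / (1 − p₀).
PS = (0.727 − 0.261) / (1 − 0.261) = 0.466 / 0.739 ≈ 0.6306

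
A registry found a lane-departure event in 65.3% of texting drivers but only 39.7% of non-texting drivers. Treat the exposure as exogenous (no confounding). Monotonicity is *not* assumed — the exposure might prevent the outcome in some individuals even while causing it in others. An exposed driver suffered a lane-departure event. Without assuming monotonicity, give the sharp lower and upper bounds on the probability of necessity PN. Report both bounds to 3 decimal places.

p₁ = 0.653, p₀ = 0.397.
Under exogeneity alone the bounds on PN are max{0,(p₁−p₀)/p₁} ≤ PN ≤ min{1,(1−p₀)/p₁}.
  lower = (p₁ − p₀)/p₁ = 0.256 / 0.653 ≈ 0.3920
  upper = min{1, (1 − p₀)/p₁} = 0.603 / 0.653 ≈ 0.9234

0.392 ≤ PN ≤ 0.923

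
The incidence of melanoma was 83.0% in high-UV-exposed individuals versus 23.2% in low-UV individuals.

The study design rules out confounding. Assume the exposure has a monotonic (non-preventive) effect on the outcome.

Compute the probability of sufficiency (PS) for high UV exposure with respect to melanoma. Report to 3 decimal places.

PS ≈ 0.779

p₁ = 0.83, p₀ = 0.232.
Under exogeneity and monotonicity, PS = (p₁ − p₀) / (1 − p₀).
PS = (0.83 − 0.232) / (1 − 0.232) = 0.598 / 0.768 ≈ 0.7786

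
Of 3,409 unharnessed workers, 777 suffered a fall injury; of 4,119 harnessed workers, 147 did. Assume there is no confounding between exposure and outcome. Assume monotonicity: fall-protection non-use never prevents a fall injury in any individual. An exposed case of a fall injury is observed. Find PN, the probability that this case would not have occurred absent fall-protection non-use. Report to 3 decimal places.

p₁ = P(outcome | exposed) = 777/3409 = 0.22793
p₀ = P(outcome | unexposed) = 147/4119 = 0.035688
Under exogeneity and monotonicity, PN = (p₁ − p₀) / p₁.
PN = (0.22793 − 0.035688) / 0.22793 = 0.19224 / 0.22793 ≈ 0.8434

PN ≈ 0.843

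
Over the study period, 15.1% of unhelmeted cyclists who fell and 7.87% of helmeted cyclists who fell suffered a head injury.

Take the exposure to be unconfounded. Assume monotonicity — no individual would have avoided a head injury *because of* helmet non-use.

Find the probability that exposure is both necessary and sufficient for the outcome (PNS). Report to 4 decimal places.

PNS ≈ 0.0723

p₁ = 0.151, p₀ = 0.0787.
Under exogeneity and monotonicity, PNS = p₁ − p₀.
PNS = 0.151 − 0.0787 = 0.0723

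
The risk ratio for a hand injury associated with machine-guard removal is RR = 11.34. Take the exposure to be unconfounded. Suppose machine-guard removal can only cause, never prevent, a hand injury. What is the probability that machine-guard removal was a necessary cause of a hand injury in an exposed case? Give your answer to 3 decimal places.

Under exogeneity and monotonicity, PN = (RR − 1) / RR = 1 − 1/RR.
PN = (11.34 − 1) / 11.34 = 10.34 / 11.34 ≈ 0.9118

PN ≈ 0.912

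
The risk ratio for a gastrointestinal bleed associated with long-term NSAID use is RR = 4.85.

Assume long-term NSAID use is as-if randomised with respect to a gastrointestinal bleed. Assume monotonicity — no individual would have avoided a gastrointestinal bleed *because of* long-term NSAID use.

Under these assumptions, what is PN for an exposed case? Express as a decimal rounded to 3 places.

PN ≈ 0.794

Under exogeneity and monotonicity, PN = (RR − 1) / RR = 1 − 1/RR.
PN = (4.85 − 1) / 4.85 = 3.85 / 4.85 ≈ 0.7938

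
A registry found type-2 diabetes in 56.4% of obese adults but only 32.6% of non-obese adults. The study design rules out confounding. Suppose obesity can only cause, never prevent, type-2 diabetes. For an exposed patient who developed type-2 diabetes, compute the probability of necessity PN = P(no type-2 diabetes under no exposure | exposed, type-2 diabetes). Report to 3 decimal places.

p₁ = 0.564, p₀ = 0.326.
Under exogeneity and monotonicity, PN = (p₁ − p₀) / p₁.
PN = (0.564 − 0.326) / 0.564 = 0.238 / 0.564 ≈ 0.4220

PN ≈ 0.422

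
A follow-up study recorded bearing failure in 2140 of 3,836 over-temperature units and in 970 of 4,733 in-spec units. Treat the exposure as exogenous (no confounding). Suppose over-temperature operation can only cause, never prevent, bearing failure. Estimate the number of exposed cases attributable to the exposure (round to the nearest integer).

about 1354 cases

p₁ = P(outcome | exposed) = 2140/3836 = 0.55787
p₀ = P(outcome | unexposed) = 970/4733 = 0.20494
PN = (p₁ − p₀)/p₁ = (0.55787 − 0.20494) / 0.55787 ≈ 0.63263.
Attributable cases ≈ PN × (exposed cases) = 0.63263 × 2140 ≈ 1353.83.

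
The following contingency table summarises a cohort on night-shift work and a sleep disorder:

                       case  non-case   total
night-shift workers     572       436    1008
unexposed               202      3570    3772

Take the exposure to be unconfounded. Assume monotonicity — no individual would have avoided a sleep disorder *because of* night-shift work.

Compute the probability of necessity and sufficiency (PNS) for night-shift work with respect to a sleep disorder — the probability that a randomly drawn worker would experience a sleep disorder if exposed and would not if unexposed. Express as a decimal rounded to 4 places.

PNS ≈ 0.5139

p₁ = P(outcome | exposed) = 572/1008 = 0.56746
p₀ = P(outcome | unexposed) = 202/3772 = 0.053552
Under exogeneity and monotonicity, PNS = p₁ − p₀.
PNS = 0.56746 − 0.053552 = 0.51391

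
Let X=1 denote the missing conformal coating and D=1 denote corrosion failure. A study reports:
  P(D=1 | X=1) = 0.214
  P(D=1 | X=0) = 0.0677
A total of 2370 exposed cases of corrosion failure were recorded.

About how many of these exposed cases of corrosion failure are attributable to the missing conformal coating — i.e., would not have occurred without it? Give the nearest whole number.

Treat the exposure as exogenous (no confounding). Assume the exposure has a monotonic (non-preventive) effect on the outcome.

Let p₁ = 0.214, p₀ = 0.0677.
PN = (p₁ − p₀)/p₁ = (0.214 − 0.0677) / 0.214 ≈ 0.68364.
Attributable cases ≈ PN × (exposed cases) = 0.68364 × 2370 ≈ 1620.24.

about 1620 cases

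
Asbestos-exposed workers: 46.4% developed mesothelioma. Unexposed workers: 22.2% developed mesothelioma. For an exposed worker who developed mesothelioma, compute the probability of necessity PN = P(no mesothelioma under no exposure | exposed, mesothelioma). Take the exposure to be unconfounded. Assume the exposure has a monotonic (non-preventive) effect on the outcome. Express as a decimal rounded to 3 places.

p₁ = 0.464, p₀ = 0.222.
Under exogeneity and monotonicity, PN = (p₁ − p₀) / p₁.
PN = (0.464 − 0.222) / 0.464 = 0.242 / 0.464 ≈ 0.5216

PN ≈ 0.522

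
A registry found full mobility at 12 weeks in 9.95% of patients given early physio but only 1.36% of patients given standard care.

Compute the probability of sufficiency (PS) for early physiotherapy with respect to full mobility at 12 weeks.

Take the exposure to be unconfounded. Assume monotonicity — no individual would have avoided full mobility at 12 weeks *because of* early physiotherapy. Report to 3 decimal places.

p₁ = 0.0995, p₀ = 0.0136.
Under exogeneity and monotonicity, PS = (p₁ − p₀) / (1 − p₀).
PS = (0.0995 − 0.0136) / (1 − 0.0136) = 0.0859 / 0.9864 ≈ 0.0871

PS ≈ 0.087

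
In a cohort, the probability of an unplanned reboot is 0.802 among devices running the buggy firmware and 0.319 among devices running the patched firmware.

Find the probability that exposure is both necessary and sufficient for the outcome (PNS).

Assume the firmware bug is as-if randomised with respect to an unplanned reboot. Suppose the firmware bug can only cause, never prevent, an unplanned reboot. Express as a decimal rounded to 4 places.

PNS ≈ 0.4830

Let p₁ = 0.802, p₀ = 0.319.
Under exogeneity and monotonicity, PNS = p₁ − p₀.
PNS = 0.802 − 0.319 = 0.483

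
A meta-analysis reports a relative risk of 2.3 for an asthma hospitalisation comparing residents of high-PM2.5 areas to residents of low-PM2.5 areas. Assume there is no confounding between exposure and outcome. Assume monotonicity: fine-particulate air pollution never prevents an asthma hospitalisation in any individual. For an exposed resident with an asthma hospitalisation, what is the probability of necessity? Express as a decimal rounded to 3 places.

PN ≈ 0.565

Under exogeneity and monotonicity, PN = (RR − 1) / RR = 1 − 1/RR.
PN = (2.3 − 1) / 2.3 = 1.3 / 2.3 ≈ 0.5652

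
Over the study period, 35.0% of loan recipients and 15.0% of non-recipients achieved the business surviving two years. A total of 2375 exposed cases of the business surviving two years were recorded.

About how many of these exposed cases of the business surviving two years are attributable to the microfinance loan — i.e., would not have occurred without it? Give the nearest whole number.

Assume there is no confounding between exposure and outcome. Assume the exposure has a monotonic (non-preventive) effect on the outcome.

p₁ = 0.35, p₀ = 0.15.
PN = (p₁ − p₀)/p₁ = (0.35 − 0.15) / 0.35 ≈ 0.57143.
Attributable cases ≈ PN × (exposed cases) = 0.57143 × 2375 ≈ 1357.14.

about 1357 cases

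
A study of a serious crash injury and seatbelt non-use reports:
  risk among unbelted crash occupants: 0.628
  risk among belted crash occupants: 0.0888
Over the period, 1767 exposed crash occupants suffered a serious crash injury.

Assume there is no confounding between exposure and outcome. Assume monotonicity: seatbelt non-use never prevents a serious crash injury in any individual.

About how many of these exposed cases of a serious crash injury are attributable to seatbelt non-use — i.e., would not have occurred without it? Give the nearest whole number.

about 1517 cases

Let p₁ = 0.628, p₀ = 0.0888.
PN = (p₁ − p₀)/p₁ = (0.628 − 0.0888) / 0.628 ≈ 0.85860.
Attributable cases ≈ PN × (exposed cases) = 0.85860 × 1767 ≈ 1517.14.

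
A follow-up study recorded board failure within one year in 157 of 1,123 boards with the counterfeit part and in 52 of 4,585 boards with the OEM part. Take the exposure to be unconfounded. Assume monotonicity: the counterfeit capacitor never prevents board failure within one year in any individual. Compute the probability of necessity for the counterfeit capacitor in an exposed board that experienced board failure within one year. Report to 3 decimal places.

p₁ = P(outcome | exposed) = 157/1123 = 0.1398
p₀ = P(outcome | unexposed) = 52/4585 = 0.011341
Under exogeneity and monotonicity, PN = (p₁ − p₀) / p₁.
PN = (0.1398 − 0.011341) / 0.1398 = 0.12846 / 0.1398 ≈ 0.9189

PN ≈ 0.919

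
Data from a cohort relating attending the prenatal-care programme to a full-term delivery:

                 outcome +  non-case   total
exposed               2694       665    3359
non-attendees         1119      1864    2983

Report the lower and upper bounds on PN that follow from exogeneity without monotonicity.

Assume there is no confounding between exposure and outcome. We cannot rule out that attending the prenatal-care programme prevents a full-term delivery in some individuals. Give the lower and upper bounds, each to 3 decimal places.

p₁ = P(outcome | exposed) = 2694/3359 = 0.80202
p₀ = P(outcome | unexposed) = 1119/2983 = 0.37513
Under exogeneity alone the bounds on PN are max{0,(p₁−p₀)/p₁} ≤ PN ≤ min{1,(1−p₀)/p₁}.
  lower = (p₁ − p₀)/p₁ = 0.4269 / 0.80202 ≈ 0.5323
  upper = min{1, (1 − p₀)/p₁} = 0.62487 / 0.80202 ≈ 0.7791

0.532 ≤ PN ≤ 0.779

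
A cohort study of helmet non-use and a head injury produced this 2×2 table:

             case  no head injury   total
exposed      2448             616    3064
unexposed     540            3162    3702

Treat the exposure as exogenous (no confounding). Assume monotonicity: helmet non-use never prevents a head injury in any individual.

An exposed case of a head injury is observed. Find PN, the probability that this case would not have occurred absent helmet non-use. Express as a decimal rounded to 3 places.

PN ≈ 0.817

p₁ = P(outcome | exposed) = 2448/3064 = 0.79896
p₀ = P(outcome | unexposed) = 540/3702 = 0.14587
Under exogeneity and monotonicity, PN = (p₁ − p₀) / p₁.
PN = (0.79896 − 0.14587) / 0.79896 = 0.65309 / 0.79896 ≈ 0.8174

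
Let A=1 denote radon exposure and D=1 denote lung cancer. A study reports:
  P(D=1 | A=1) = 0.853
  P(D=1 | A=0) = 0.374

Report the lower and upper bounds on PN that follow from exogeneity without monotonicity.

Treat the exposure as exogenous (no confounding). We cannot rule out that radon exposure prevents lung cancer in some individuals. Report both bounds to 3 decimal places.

Let p₁ = 0.853, p₀ = 0.374.
Under exogeneity alone the bounds on PN are max{0,(p₁−p₀)/p₁} ≤ PN ≤ min{1,(1−p₀)/p₁}.
  lower = (p₁ − p₀)/p₁ = 0.479 / 0.853 ≈ 0.5615
  upper = min{1, (1 − p₀)/p₁} = 0.626 / 0.853 ≈ 0.7339

0.562 ≤ PN ≤ 0.734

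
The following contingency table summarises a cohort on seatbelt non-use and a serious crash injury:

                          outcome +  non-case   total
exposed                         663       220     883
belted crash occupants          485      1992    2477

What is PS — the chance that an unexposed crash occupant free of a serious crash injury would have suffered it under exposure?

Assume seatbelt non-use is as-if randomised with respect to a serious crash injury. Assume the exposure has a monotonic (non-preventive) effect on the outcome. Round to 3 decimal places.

PS ≈ 0.690

p₁ = P(outcome | exposed) = 663/883 = 0.75085
p₀ = P(outcome | unexposed) = 485/2477 = 0.1958
Under exogeneity and monotonicity, PS = (p₁ − p₀)/(1 − p₀).
PS = (0.75085 − 0.1958) / 0.8042 ≈ 0.6902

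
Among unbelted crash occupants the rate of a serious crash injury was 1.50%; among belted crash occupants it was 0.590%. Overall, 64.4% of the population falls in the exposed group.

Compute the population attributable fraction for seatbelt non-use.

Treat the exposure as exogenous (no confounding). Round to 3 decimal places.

PAF ≈ 0.498

p₁ = 0.015, p₀ = 0.0059.
Overall risk P(Y=1) = π·p₁ + (1−π)·p₀ = 0.644×0.015 + 0.356×0.0059 = 0.01176.
Under exogeneity, PAF = [P(Y=1) − p₀] / P(Y=1).
PAF = (0.01176 − 0.0059) / 0.01176 ≈ 0.4983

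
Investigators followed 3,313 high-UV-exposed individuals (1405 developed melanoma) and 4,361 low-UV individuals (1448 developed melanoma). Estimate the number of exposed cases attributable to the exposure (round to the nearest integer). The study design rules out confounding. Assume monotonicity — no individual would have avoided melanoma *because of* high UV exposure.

p₁ = P(outcome | exposed) = 1405/3313 = 0.42409
p₀ = P(outcome | unexposed) = 1448/4361 = 0.33203
PN = (p₁ − p₀)/p₁ = (0.42409 − 0.33203) / 0.42409 ≈ 0.21706.
Attributable cases ≈ PN × (exposed cases) = 0.21706 × 1405 ≈ 304.97.

about 305 cases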